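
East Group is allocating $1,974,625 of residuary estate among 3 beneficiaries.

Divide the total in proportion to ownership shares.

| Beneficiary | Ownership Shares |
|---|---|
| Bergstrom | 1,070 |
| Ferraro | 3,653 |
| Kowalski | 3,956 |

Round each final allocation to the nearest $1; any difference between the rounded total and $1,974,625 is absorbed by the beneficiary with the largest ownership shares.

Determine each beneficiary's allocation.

Ownership shares total: 8,679.
Proportional shares: Bergstrom 1,070/8,679 × $1,974,625 = 243,443.80; Ferraro 3,653/8,679 × $1,974,625 = 831,121.69; Kowalski 3,956/8,679 × $1,974,625 = 900,059.51.
At nearest $1: Bergstrom $243,444; Ferraro $831,122; Kowalski $900,060. Sum = $1,974,626.
Difference $1,974,625 − $1,974,626 = −$1 applied to largest ownership shares (Kowalski): Kowalski becomes $900,059.

Bergstrom: $243,444 · Ferraro: $831,122 · Kowalski: $900,059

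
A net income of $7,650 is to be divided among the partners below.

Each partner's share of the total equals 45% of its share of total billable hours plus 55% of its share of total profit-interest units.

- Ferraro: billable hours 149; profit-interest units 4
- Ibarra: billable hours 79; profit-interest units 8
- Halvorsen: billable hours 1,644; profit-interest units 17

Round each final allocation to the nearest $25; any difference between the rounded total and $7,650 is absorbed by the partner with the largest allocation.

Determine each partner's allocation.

Ferraro: $850; Ibarra: $1,300; Halvorsen: $5,500

Totals — billable hours 1,872, profit-interest units 29.
Composite weights (45% billable hours + 55% profit-interest units): Ferraro 0.1117; Ibarra 0.1707; Halvorsen 0.7176.
Unrounded shares: Ferraro 854.35; Ibarra 1,305.97; Halvorsen 5,489.69.
Rounded to nearest $25: Ferraro $850; Ibarra $1,300; Halvorsen $5,500. Sum = $7,650.
Rounded total matches; no reconciliation needed.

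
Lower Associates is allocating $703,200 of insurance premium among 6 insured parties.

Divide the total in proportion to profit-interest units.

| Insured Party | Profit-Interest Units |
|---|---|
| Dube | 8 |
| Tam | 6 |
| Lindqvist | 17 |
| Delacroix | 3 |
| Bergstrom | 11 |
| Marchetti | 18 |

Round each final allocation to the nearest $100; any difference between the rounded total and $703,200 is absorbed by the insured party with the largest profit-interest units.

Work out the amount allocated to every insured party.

Combined profit-interest units = 63.
Proportional shares: Dube 8/63 × $703,200 = 89,295.24; Tam 6/63 × $703,200 = 66,971.43; Lindqvist 17/63 × $703,200 = 189,752.38; Delacroix 3/63 × $703,200 = 33,485.71; Bergstrom 11/63 × $703,200 = 122,780.95; Marchetti 18/63 × $703,200 = 200,914.29.
Rounded to nearest $100: Dube $89,300; Tam $67,000; Lindqvist $189,800; Delacroix $33,500; Bergstrom $122,800; Marchetti $200,900. Sum = $703,300.
Difference $703,200 − $703,300 = −$100 applied to largest profit-interest units (Marchetti): Marchetti becomes $200,800.

Dube: $89,300; Tam: $67,000; Lindqvist: $189,800; Delacroix: $33,500; Bergstrom: $122,800; Marchetti: $200,800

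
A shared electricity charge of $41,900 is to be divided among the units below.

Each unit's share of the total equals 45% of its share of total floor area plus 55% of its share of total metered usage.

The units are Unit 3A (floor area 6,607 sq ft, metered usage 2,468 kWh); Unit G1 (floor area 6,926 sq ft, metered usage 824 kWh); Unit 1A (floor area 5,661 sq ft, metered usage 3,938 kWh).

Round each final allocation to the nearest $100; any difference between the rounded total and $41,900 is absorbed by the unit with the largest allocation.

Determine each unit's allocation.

Floor area total 19,194; metered usage total 7,230.
Composite weights (45% floor area + 55% metered usage): Unit 3A 0.3426; Unit G1 0.2251; Unit 1A 0.4323.
Proportional shares: Unit 3A 14,356.85; Unit G1 9,430.10; Unit 1A 18,113.05.
Rounded to nearest $100: Unit 3A $14,400; Unit G1 $9,400; Unit 1A $18,100. Sum = $41,900.
No rounding difference to absorb.

Unit 3A: $14,400; Unit G1: $9,400; Unit 1A: $18,100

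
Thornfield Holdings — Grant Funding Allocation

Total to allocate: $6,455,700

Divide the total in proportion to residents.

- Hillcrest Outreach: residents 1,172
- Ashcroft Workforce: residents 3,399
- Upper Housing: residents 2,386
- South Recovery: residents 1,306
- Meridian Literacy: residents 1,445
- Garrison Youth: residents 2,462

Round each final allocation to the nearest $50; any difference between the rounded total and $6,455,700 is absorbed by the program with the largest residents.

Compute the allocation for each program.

Hillcrest Outreach: $621,700; Ashcroft Workforce: $1,803,000; Upper Housing: $1,265,700; South Recovery: $692,800; Meridian Literacy: $766,500; Garrison Youth: $1,306,000

Combined residents = 12,170.
Proportional shares: Hillcrest Outreach 1,172/12,170 × $6,455,700 = 621,699.29; Ashcroft Workforce 3,399/12,170 × $6,455,700 = 1,803,034.04; Upper Housing 2,386/12,170 × $6,455,700 = 1,265,677.91; South Recovery 1,306/12,170 × $6,455,700 = 692,780.95; Meridian Literacy 1,445/12,170 × $6,455,700 = 766,514.91; Garrison Youth 2,462/12,170 × $6,455,700 = 1,305,992.88.
At nearest $50: Hillcrest Outreach $621,700; Ashcroft Workforce $1,803,050; Upper Housing $1,265,700; South Recovery $692,800; Meridian Literacy $766,500; Garrison Youth $1,306,000. Sum = $6,455,750.
Difference $6,455,700 − $6,455,750 = −$50 applied to largest residents (Ashcroft Workforce): Ashcroft Workforce becomes $1,803,000.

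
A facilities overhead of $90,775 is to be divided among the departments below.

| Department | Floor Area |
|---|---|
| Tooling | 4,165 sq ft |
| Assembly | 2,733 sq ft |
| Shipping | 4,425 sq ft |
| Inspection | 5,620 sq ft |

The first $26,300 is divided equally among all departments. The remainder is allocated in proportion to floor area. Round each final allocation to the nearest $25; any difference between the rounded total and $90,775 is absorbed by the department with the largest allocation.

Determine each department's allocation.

$26,300 shared equally gives $6,575 per department.
Remainder $64,475 by floor area (total 16,943): Tooling 15,849.52 → $15,850; Assembly 10,400.18 → $10,400; Shipping 16,838.92 → $16,850; Inspection 21,386.38 → $21,375.
Totals: Tooling $6,575 + $15,850 = $22,425; Assembly $6,575 + $10,400 = $16,975; Shipping $6,575 + $16,850 = $23,425; Inspection $6,575 + $21,375 = $27,950.

Tooling: $22,425 | Assembly: $16,975 | Shipping: $23,425 | Inspection: $27,950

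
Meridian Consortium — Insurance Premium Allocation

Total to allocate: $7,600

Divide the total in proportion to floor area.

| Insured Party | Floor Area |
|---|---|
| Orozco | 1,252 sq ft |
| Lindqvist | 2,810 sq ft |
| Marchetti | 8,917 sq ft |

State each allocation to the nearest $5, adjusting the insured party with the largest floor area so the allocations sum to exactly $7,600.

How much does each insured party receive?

Orozco: $735; Lindqvist: $1,645; Marchetti: $5,220

Sum of floor area: 1,252 + 2,810 + 8,917 = 12,979.
Proportional shares: Orozco 733.12; Lindqvist 1,645.43; Marchetti 5,221.45.
At nearest $5: Orozco $735; Lindqvist $1,645; Marchetti $5,220. Sum = $7,600.
Sum already equals the total — no adjustment.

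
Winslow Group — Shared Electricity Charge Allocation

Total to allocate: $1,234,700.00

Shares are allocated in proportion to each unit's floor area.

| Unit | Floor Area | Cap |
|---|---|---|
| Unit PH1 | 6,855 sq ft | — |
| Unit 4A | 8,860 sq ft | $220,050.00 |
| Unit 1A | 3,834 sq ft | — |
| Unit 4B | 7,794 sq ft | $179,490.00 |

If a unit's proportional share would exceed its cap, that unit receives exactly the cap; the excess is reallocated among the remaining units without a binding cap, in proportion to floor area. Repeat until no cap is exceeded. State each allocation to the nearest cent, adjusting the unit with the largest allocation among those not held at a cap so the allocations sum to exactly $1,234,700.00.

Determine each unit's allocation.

Unit PH1: $535,599.38 · Unit 4A: $220,050.00 · Unit 1A: $299,560.62 · Unit 4B: $179,490.00

Floor area total: 27,343.
Unconstrained shares: Unit PH1 309,544.2526; Unit 4A 400,081.9954; Unit 1A 173,128.0328; Unit 4B 351,945.7192.
Cap binds for Unit 4A ($220,050.00), Unit 4B ($179,490.00); remaining pool $835,160.00 reallocated over remaining floor area 10,689.
Remaining shares: Unit PH1 535,599.3825 → $535,599.38; Unit 1A 299,560.6175 → $299,560.62.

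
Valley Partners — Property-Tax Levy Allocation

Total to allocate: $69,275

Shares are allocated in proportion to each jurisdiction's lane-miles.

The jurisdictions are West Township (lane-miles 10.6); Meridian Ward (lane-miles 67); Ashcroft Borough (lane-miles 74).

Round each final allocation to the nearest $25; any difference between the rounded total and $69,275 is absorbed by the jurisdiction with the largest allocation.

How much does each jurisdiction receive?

West Township: $4,850 · Meridian Ward: $30,625 · Ashcroft Borough: $33,800

Total lane-miles = 151.6.
Raw shares: West Township 10.6/151.6 × $69,275 = 4,843.77; Meridian Ward 67/151.6 × $69,275 = 30,616.26; Ashcroft Borough 74/151.6 × $69,275 = 33,814.97.
At nearest $25: West Township $4,850; Meridian Ward $30,625; Ashcroft Borough $33,825. Sum = $69,300.
Difference $69,275 − $69,300 = −$25 applied to largest allocation (Ashcroft Borough): Ashcroft Borough becomes $33,800.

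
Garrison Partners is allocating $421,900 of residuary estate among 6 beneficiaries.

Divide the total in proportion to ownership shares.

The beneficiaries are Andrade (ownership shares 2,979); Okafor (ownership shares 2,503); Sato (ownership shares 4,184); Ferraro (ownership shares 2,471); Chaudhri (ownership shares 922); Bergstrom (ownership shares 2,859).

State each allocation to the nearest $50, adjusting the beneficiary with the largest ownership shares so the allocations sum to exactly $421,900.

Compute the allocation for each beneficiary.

Sum of ownership shares: 15,918.
Proportional shares: Andrade 2,979/15,918 × $421,900 = 78,957.16; Okafor 2,503/15,918 × $421,900 = 66,340.98; Sato 4,184/15,918 × $421,900 = 110,895.19; Ferraro 2,471/15,918 × $421,900 = 65,492.83; Chaudhri 922/15,918 × $421,900 = 24,437.23; Bergstrom 2,859/15,918 × $421,900 = 75,776.61.
After rounding ($50): Andrade $78,950; Okafor $66,350; Sato $110,900; Ferraro $65,500; Chaudhri $24,450; Bergstrom $75,800. Sum = $421,950.
Difference $421,900 − $421,950 = −$50 applied to largest ownership shares (Sato): Sato becomes $110,850.

Andrade: $78,950; Okafor: $66,350; Sato: $110,850; Ferraro: $65,500; Chaudhri: $24,450; Bergstrom: $75,800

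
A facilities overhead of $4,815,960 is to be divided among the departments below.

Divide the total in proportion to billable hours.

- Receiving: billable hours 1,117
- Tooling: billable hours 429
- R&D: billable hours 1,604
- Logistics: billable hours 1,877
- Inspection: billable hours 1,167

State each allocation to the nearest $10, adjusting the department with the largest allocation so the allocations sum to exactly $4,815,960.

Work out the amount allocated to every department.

Receiving: $868,490 | Tooling: $333,560 | R&D: $1,247,140 | Logistics: $1,459,400 | Inspection: $907,370

Combined billable hours = 6,194.
Pro-rata amounts: Receiving 1,117/6,194 × $4,815,960 = 868,490.04; Tooling 429/6,194 × $4,815,960 = 333,556.16; R&D 1,604/6,194 × $4,815,960 = 1,247,142.37; Logistics 1,877/6,194 × $4,815,960 = 1,459,405.38; Inspection 1,167/6,194 × $4,815,960 = 907,366.05.
After rounding ($10): Receiving $868,490; Tooling $333,560; R&D $1,247,140; Logistics $1,459,410; Inspection $907,370. Sum = $4,815,970.
Difference $4,815,960 − $4,815,970 = −$10 applied to largest allocation (Logistics): Logistics becomes $1,459,400.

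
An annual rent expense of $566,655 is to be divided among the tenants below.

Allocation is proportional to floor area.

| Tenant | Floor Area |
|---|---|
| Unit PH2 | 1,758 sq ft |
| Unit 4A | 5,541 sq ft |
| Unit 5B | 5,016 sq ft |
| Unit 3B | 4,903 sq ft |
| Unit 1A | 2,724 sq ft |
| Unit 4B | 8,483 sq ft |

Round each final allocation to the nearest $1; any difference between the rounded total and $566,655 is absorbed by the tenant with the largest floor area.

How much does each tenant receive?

Unit PH2: $35,046 · Unit 4A: $110,460 · Unit 5B: $99,994 · Unit 3B: $97,742 · Unit 1A: $54,303 · Unit 4B: $169,110

Total floor area = 1,758 + 5,541 + 5,016 + 4,903 + 2,724 + 8,483 = 28,425.
Proportional shares: Unit PH2 35,045.89; Unit 4A 110,460.35; Unit 5B 99,994.42; Unit 3B 97,741.76; Unit 1A 54,303.19; Unit 4B 169,109.39.
Rounded to nearest $1: Unit PH2 $35,046; Unit 4A $110,460; Unit 5B $99,994; Unit 3B $97,742; Unit 1A $54,303; Unit 4B $169,109. Sum = $566,654.
Difference $566,655 − $566,654 = +$1 applied to largest floor area (Unit 4B): Unit 4B becomes $169,110.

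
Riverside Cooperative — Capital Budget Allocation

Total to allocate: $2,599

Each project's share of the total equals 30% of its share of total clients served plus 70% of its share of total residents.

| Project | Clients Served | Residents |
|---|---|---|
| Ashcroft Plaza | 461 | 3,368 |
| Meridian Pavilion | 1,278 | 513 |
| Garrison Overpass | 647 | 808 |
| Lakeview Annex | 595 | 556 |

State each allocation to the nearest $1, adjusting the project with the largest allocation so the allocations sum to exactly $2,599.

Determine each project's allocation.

Ashcroft Plaza: $1,290 · Meridian Pavilion: $512 · Garrison Overpass: $449 · Lakeview Annex: $348

Clients served total 2,981; residents total 5,245.
Composite weights (30% clients served + 70% residents): Ashcroft Plaza 0.4959; Meridian Pavilion 0.1971; Garrison Overpass 0.1729; Lakeview Annex 0.1341.
Unrounded shares: Ashcroft Plaza 1,288.81; Meridian Pavilion 512.21; Garrison Overpass 449.49; Lakeview Annex 348.48.
At nearest $1: Ashcroft Plaza $1,289; Meridian Pavilion $512; Garrison Overpass $449; Lakeview Annex $348. Sum = $2,598.
Difference $2,599 − $2,598 = +$1 applied to largest allocation (Ashcroft Plaza): Ashcroft Plaza becomes $1,290.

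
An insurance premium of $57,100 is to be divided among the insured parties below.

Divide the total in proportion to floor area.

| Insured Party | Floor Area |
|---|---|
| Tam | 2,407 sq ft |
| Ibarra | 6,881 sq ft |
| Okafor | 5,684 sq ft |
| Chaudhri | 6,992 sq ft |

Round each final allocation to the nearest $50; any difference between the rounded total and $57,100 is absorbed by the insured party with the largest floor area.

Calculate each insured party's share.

Sum of floor area: 21,964.
Raw shares: Tam 2,407/21,964 × $57,100 = 6,257.50; Ibarra 6,881/21,964 × $57,100 = 17,888.59; Okafor 5,684/21,964 × $57,100 = 14,776.74; Chaudhri 6,992/21,964 × $57,100 = 18,177.16.
After rounding ($50): Tam $6,250; Ibarra $17,900; Okafor $14,800; Chaudhri $18,200. Sum = $57,150.
Difference $57,100 − $57,150 = −$50 applied to largest floor area (Chaudhri): Chaudhri becomes $18,150.

Tam: $6,250 · Ibarra: $17,900 · Okafor: $14,800 · Chaudhri: $18,150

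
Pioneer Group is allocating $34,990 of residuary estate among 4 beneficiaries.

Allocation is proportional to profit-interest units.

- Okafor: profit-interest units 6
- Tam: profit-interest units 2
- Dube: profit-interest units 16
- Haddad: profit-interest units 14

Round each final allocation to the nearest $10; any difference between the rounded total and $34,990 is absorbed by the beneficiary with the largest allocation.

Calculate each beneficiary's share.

Okafor: $5,520 · Tam: $1,840 · Dube: $14,740 · Haddad: $12,890

Sum of profit-interest units: 38.
Pro-rata amounts: Okafor 6/38 × $34,990 = 5,524.74; Tam 2/38 × $34,990 = 1,841.58; Dube 16/38 × $34,990 = 14,732.63; Haddad 14/38 × $34,990 = 12,891.05.
After rounding ($10): Okafor $5,520; Tam $1,840; Dube $14,730; Haddad $12,890. Sum = $34,980.
Difference $34,990 − $34,980 = +$10 applied to largest allocation (Dube): Dube becomes $14,740.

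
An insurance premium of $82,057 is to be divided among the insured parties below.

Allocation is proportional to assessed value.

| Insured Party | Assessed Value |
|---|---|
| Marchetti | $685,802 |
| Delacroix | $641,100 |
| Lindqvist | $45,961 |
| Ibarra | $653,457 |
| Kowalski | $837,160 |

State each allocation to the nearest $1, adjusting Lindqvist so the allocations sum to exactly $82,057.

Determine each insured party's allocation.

Marchetti: $19,653; Delacroix: $18,372; Lindqvist: $1,316; Ibarra: $18,726; Kowalski: $23,990

Combined assessed value = 2,863,480.
Pro-rata amounts: Marchetti 685,802/2,863,480 × $82,057 = 19,652.61; Delacroix 641,100/2,863,480 × $82,057 = 18,371.61; Lindqvist 45,961/2,863,480 × $82,057 = 1,317.08; Ibarra 653,457/2,863,480 × $82,057 = 18,725.72; Kowalski 837,160/2,863,480 × $82,057 = 23,989.98.
After rounding ($1): Marchetti $19,653; Delacroix $18,372; Lindqvist $1,317; Ibarra $18,726; Kowalski $23,990. Sum = $82,058.
Difference $82,057 − $82,058 = −$1 applied to Lindqvist: Lindqvist becomes $1,316.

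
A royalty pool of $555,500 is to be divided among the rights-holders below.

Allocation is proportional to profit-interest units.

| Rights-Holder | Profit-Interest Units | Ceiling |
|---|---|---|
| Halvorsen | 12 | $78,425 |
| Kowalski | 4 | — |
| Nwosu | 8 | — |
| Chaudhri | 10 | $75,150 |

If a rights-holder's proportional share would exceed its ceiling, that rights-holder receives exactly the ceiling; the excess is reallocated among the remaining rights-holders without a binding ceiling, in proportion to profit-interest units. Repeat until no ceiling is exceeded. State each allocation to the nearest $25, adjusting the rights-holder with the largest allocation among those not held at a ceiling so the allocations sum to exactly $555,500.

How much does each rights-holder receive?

Halvorsen: $78,425 | Kowalski: $133,975 | Nwosu: $267,950 | Chaudhri: $75,150

Sum of profit-interest units: 34.
Pro-rata shares before constraints: Halvorsen 196,058.82; Kowalski 65,352.94; Nwosu 130,705.88; Chaudhri 163,382.35.
Held at cap: Halvorsen ($78,425), Chaudhri ($75,150); residual $401,925 reallocated over remaining profit-interest units 12.
Shares after redistribution: Kowalski 133,975.00 → $133,975; Nwosu 267,950.00 → $267,950.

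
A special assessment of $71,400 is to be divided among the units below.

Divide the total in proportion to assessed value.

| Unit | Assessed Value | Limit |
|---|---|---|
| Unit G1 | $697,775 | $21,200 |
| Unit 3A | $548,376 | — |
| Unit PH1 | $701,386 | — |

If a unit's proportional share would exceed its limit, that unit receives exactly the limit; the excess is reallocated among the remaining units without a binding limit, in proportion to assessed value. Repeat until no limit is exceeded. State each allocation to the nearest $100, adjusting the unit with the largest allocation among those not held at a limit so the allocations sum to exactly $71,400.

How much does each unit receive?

Assessed value total: 1,947,537.
Proportional shares (ignoring caps): Unit G1 25,581.61; Unit 3A 20,104.39; Unit PH1 25,714.00.
Held at cap: Unit G1 ($21,200); balance $50,200 reallocated over remaining assessed value 1,249,762.
Shares after redistribution: Unit 3A 22,026.97 → $22,000; Unit PH1 28,173.03 → $28,200.

Unit G1: $21,200 · Unit 3A: $22,000 · Unit PH1: $28,200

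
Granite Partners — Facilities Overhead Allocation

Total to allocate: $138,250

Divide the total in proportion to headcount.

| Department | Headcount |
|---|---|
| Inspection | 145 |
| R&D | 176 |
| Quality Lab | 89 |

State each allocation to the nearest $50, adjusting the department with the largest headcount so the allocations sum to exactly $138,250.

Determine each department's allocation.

Inspection: $48,900 · R&D: $59,350 · Quality Lab: $30,000

Sum of headcount: 145 + 176 + 89 = 410.
Unrounded shares: Inspection 48,893.29; R&D 59,346.34; Quality Lab 30,010.37.
After rounding ($50): Inspection $48,900; R&D $59,350; Quality Lab $30,000. Sum = $138,250.
Rounded total matches; no reconciliation needed.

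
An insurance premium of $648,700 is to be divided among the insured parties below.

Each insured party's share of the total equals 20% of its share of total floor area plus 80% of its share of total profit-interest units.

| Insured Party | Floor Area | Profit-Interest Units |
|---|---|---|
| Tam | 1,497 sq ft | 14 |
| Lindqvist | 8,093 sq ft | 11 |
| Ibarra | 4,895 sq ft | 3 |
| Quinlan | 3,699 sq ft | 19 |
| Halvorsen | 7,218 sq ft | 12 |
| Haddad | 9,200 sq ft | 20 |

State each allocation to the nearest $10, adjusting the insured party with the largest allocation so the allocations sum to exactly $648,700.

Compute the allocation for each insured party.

Tam: $97,580; Lindqvist: $102,600; Ibarra: $38,060; Quinlan: $138,680; Halvorsen: $105,890; Haddad: $165,890

Totals — floor area 34,602, profit-interest units 79.
Composite weights (20% floor area + 80% profit-interest units): Tam 0.1504; Lindqvist 0.1582; Ibarra 0.0587; Quinlan 0.2138; Halvorsen 0.1632; Haddad 0.2557.
Raw shares: Tam 97,580.59; Lindqvist 102,604.91; Ibarra 38,061.12; Quinlan 138,682.54; Halvorsen 105,893.22; Haddad 165,877.63.
After rounding ($10): Tam $97,580; Lindqvist $102,600; Ibarra $38,060; Quinlan $138,680; Halvorsen $105,890; Haddad $165,880. Sum = $648,690.
Difference $648,700 − $648,690 = +$10 applied to largest allocation (Haddad): Haddad becomes $165,890.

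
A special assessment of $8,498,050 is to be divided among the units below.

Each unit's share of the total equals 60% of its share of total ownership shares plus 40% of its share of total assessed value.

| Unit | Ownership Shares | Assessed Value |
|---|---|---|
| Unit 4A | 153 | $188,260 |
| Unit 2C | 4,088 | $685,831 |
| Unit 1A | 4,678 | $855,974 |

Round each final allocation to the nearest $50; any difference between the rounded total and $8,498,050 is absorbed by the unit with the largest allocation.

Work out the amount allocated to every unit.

Ownership shares total 8,919; assessed value total 1,730,065.
Combined weights (60% ownership shares + 40% assessed value): Unit 4A 0.0538; Unit 2C 0.4336; Unit 1A 0.5126.
Proportional shares: Unit 4A 457,359.29; Unit 2C 3,684,551.32; Unit 1A 4,356,139.39.
Rounded to nearest $50: Unit 4A $457,350; Unit 2C $3,684,550; Unit 1A $4,356,150. Sum = $8,498,050.
Rounded total matches; no reconciliation needed.

Unit 4A: $457,350 | Unit 2C: $3,684,550 | Unit 1A: $4,356,150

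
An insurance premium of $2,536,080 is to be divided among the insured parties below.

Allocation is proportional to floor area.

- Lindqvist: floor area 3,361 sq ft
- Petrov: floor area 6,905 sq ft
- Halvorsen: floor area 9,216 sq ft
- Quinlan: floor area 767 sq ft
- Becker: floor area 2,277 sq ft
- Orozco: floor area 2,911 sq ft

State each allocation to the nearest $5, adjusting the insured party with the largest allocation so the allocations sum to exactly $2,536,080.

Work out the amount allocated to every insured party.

Lindqvist: $335,095 | Petrov: $688,430 | Halvorsen: $918,835 | Quinlan: $76,470 | Becker: $227,020 | Orozco: $290,230

Combined floor area = 25,437.
Unrounded shares: Lindqvist 3,361/25,437 × $2,536,080 = 335,093.17; Petrov 6,905/25,437 × $2,536,080 = 688,431.51; Halvorsen 9,216/25,437 × $2,536,080 = 918,839.22; Quinlan 767/25,437 × $2,536,080 = 76,470.23; Becker 2,277/25,437 × $2,536,080 = 227,017.89; Orozco 2,911/25,437 × $2,536,080 = 290,227.97.
Rounded to nearest $5: Lindqvist $335,095; Petrov $688,430; Halvorsen $918,840; Quinlan $76,470; Becker $227,020; Orozco $290,230. Sum = $2,536,085.
Difference $2,536,080 − $2,536,085 = −$5 applied to largest allocation (Halvorsen): Halvorsen becomes $918,835.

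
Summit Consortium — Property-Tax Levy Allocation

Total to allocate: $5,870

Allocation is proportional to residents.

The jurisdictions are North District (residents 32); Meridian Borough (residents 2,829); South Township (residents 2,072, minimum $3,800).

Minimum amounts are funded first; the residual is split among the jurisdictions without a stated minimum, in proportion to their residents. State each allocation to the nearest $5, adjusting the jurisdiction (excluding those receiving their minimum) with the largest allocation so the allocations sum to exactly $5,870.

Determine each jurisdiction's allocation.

North District: $25 | Meridian Borough: $2,045 | South Township: $3,800

Fund the minimums — South Township $3,800. Balance $2,070.
Balance split over remaining residents 2,861: North District 23.15 → $25; Meridian Borough 2,046.85 → $2,045.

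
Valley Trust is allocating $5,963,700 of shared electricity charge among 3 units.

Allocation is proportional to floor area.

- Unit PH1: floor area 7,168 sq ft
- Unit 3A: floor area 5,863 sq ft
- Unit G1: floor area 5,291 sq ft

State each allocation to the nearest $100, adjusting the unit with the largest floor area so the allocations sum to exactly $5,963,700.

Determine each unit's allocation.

Sum of floor area: 7,168 + 5,863 + 5,291 = 18,322.
Pro-rata amounts: Unit PH1 2,333,140.57; Unit 3A 1,908,370.98; Unit G1 1,722,188.45.
At nearest $100: Unit PH1 $2,333,100; Unit 3A $1,908,400; Unit G1 $1,722,200. Sum = $5,963,700.
No rounding difference to absorb.

Unit PH1: $2,333,100; Unit 3A: $1,908,400; Unit G1: $1,722,200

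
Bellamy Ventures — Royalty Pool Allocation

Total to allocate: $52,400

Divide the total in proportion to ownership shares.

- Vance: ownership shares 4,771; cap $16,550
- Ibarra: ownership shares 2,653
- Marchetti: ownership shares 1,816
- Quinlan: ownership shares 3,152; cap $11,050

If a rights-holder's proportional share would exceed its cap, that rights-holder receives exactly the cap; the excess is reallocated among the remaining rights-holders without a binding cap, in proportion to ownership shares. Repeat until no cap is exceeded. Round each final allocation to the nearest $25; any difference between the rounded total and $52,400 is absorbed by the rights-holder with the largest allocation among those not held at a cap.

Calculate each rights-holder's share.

Vance: $16,550 · Ibarra: $14,725 · Marchetti: $10,075 · Quinlan: $11,050

Ownership shares total: 12,392.
Pro-rata shares before constraints: Vance 20,174.34; Ibarra 11,218.30; Marchetti 7,679.02; Quinlan 13,328.34.
Cap binds for Vance ($16,550), Quinlan ($11,050); residual $24,800 reallocated over remaining ownership shares 4,469.
Redistributed shares: Ibarra 14,722.40 → $14,725; Marchetti 10,077.60 → $10,075.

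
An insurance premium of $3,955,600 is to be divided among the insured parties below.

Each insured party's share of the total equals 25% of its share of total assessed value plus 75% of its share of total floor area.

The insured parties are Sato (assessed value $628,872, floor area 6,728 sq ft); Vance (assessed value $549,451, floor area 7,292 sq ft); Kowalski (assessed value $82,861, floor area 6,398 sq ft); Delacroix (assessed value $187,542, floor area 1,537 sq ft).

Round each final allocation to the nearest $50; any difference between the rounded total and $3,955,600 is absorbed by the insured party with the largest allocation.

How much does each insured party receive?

Sato: $1,338,400 | Vance: $1,360,400 | Kowalski: $921,100 | Delacroix: $335,700

Totals — assessed value 1,448,726, floor area 21,955.
Composite weights (25% assessed value + 75% floor area): Sato 0.3384; Vance 0.3439; Kowalski 0.2329; Delacroix 0.0849.
Unrounded shares: Sato 1,338,398.25; Vance 1,360,396.78; Kowalski 921,099.57; Delacroix 335,705.39.
Rounded to nearest $50: Sato $1,338,400; Vance $1,360,400; Kowalski $921,100; Delacroix $335,700. Sum = $3,955,600.
No rounding difference to absorb.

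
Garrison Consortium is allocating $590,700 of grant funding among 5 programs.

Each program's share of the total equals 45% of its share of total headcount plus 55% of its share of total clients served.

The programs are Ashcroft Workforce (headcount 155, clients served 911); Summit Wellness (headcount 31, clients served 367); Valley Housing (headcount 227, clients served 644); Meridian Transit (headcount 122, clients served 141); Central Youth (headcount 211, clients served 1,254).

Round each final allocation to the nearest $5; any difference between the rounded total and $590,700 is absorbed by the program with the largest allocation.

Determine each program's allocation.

Ashcroft Workforce: $144,460; Summit Wellness: $46,990; Valley Housing: $143,960; Meridian Transit: $57,280; Central Youth: $198,010

Totals — headcount 746, clients served 3,317.
Blended shares (45% headcount + 55% clients served): Ashcroft Workforce 0.2446; Summit Wellness 0.0796; Valley Housing 0.2437; Meridian Transit 0.0970; Central Youth 0.3352.
Pro-rata amounts: Ashcroft Workforce 144,457.95; Summit Wellness 46,991.91; Valley Housing 143,961.58; Meridian Transit 57,281.39; Central Youth 198,007.17.
At nearest $5: Ashcroft Workforce $144,460; Summit Wellness $46,990; Valley Housing $143,960; Meridian Transit $57,280; Central Youth $198,005. Sum = $590,695.
Difference $590,700 − $590,695 = +$5 applied to largest allocation (Central Youth): Central Youth becomes $198,010.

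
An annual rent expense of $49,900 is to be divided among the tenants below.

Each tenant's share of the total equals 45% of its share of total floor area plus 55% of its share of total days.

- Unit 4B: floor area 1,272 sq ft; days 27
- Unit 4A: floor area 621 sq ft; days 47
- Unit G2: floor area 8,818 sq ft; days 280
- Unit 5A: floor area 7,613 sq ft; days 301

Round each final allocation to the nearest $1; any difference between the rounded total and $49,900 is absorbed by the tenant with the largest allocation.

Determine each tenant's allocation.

Floor area total 18,324; days total 655.
Composite weights (45% floor area + 55% days): Unit 4B 0.0539; Unit 4A 0.0547; Unit G2 0.4517; Unit 5A 0.4397.
Raw shares: Unit 4B 2,690.08; Unit 4A 2,730.34; Unit G2 22,538.16; Unit 5A 21,941.42.
At nearest $1: Unit 4B $2,690; Unit 4A $2,730; Unit G2 $22,538; Unit 5A $21,941. Sum = $49,899.
Difference $49,900 − $49,899 = +$1 applied to largest allocation (Unit G2): Unit G2 becomes $22,539.

Unit 4B: $2,690 · Unit 4A: $2,730 · Unit G2: $22,539 · Unit 5A: $21,941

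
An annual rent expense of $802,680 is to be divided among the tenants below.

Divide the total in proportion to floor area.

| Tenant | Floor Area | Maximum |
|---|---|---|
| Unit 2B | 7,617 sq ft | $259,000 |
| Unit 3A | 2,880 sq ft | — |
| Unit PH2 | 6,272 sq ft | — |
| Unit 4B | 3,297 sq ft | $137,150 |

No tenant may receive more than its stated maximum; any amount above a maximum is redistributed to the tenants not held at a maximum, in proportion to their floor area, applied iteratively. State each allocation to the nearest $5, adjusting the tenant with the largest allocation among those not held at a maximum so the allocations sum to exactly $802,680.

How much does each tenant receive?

Sum of floor area: 20,066.
Pro-rata shares before constraints: Unit 2B 304,695.18; Unit 3A 115,205.74; Unit PH2 250,892.503; Unit 4B 131,886.57.
Cap binds for Unit 2B ($259,000); balance $543,680 reallocated over remaining floor area 12,449.
Cap binds for Unit 4B ($137,150); balance $406,530 reallocated over remaining floor area 9,152.
Redistributed shares: Unit 3A 127,929.02 → $127,930; Unit PH2 278,600.98 → $278,600.

Unit 2B: $259,000; Unit 3A: $127,930; Unit PH2: $278,600; Unit 4B: $137,150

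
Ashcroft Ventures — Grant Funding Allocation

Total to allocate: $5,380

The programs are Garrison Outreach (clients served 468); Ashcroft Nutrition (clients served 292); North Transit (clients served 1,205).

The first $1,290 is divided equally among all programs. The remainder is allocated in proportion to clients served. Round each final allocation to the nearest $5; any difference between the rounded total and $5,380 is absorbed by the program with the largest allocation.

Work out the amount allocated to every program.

First tranche $1,290 split equally: $430 each.
Remainder $4,090 by clients served (total 1,965): Garrison Outreach 974.11 → $975; Ashcroft Nutrition 607.78 → $610; North Transit 2,508.12 → $2,510.
Rounding difference −$5 on remainder applied to North Transit.
Totals: Garrison Outreach $430 + $975 = $1,405; Ashcroft Nutrition $430 + $610 = $1,040; North Transit $430 + $2,505 = $2,935.

Garrison Outreach: $1,405; Ashcroft Nutrition: $1,040; North Transit: $2,935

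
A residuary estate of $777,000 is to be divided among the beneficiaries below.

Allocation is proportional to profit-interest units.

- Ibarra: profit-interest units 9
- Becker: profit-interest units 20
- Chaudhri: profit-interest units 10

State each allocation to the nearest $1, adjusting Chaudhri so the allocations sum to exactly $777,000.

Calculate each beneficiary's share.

Ibarra: $179,308; Becker: $398,462; Chaudhri: $199,230

Sum of profit-interest units: 39.
Pro-rata amounts: Ibarra 9/39 × $777,000 = 179,307.69; Becker 20/39 × $777,000 = 398,461.54; Chaudhri 10/39 × $777,000 = 199,230.77.
Rounded to nearest $1: Ibarra $179,308; Becker $398,462; Chaudhri $199,231. Sum = $777,001.
Difference $777,000 − $777,001 = −$1 applied to Chaudhri: Chaudhri becomes $199,230.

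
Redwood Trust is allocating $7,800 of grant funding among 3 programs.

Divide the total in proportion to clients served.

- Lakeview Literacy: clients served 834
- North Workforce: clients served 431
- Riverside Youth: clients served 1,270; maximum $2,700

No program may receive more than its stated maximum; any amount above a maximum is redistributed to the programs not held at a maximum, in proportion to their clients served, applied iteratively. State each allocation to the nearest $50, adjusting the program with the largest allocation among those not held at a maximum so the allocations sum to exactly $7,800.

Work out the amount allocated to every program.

Lakeview Literacy: $3,350; North Workforce: $1,750; Riverside Youth: $2,700

Sum of clients served: 2,535.
Proportional shares (ignoring caps): Lakeview Literacy 2,566.15; North Workforce 1,326.15; Riverside Youth 3,907.69.
Cap binds for Riverside Youth ($2,700); balance $5,100 reallocated over remaining clients served 1,265.
Redistributed shares: Lakeview Literacy 3,362.37 → $3,350; North Workforce 1,737.63 → $1,750.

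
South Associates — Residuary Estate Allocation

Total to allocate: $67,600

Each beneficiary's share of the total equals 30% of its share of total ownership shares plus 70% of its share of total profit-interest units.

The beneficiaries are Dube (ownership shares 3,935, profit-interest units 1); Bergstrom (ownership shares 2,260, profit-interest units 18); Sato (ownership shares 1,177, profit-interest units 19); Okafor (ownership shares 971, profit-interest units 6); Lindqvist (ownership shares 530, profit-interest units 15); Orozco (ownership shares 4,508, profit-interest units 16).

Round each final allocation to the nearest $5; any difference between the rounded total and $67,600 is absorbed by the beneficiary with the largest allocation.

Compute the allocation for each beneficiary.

Ownership shares total 13,381; profit-interest units total 75.
Combined weights (30% ownership shares + 70% profit-interest units): Dube 0.0976; Bergstrom 0.2187; Sato 0.2037; Okafor 0.0778; Lindqvist 0.1519; Orozco 0.2504.
Proportional shares: Dube 6,594.75; Bergstrom 14,782.01; Sato 13,771.57; Okafor 5,257.23; Lindqvist 10,267.26; Orozco 16,927.18.
At nearest $5: Dube $6,595; Bergstrom $14,780; Sato $13,770; Okafor $5,255; Lindqvist $10,265; Orozco $16,925. Sum = $67,590.
Difference $67,600 − $67,590 = +$10 applied to largest allocation (Orozco): Orozco becomes $16,935.

Dube: $6,595 | Bergstrom: $14,780 | Sato: $13,770 | Okafor: $5,255 | Lindqvist: $10,265 | Orozco: $16,935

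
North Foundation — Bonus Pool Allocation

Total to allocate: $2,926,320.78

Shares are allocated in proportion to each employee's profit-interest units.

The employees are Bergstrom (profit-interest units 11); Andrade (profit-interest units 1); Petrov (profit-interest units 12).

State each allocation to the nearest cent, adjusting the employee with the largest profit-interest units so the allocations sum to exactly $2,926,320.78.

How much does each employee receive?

Bergstrom: $1,341,230.36 | Andrade: $121,930.03 | Petrov: $1,463,160.39

Total profit-interest units = 11 + 1 + 12 = 24.
Pro-rata amounts: Bergstrom 1,341,230.3575; Andrade 121,930.0325; Petrov 1,463,160.3900.
Rounded to nearest cent: Bergstrom $1,341,230.36; Andrade $121,930.03; Petrov $1,463,160.39. Sum = $2,926,320.78.
Rounded total matches; no reconciliation needed.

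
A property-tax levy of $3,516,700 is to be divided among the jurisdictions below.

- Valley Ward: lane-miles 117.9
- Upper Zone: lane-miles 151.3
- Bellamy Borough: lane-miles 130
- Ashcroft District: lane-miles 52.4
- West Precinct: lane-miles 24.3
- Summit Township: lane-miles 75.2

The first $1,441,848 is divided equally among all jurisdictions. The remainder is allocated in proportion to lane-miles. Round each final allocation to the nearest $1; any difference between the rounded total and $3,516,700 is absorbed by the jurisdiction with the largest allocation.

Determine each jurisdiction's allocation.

$1,441,848 shared equally gives $240,308 per jurisdiction.
Remainder $2,074,852 by lane-miles (total 551.1): Valley Ward 443,885.05 → $443,885; Upper Zone 569,633.66 → $569,634; Bellamy Borough 489,440.68 → $489,441; Ashcroft District 197,282.24 → $197,282; West Precinct 91,487.76 → $91,488; Summit Township 283,122.61 → $283,123.
Rounding difference −$1 on remainder applied to Upper Zone.
Totals: Valley Ward $240,308 + $443,885 = $684,193; Upper Zone $240,308 + $569,633 = $809,941; Bellamy Borough $240,308 + $489,441 = $729,749; Ashcroft District $240,308 + $197,282 = $437,590; West Precinct $240,308 + $91,488 = $331,796; Summit Township $240,308 + $283,123 = $523,431.

Valley Ward: $684,193 | Upper Zone: $809,941 | Bellamy Borough: $729,749 | Ashcroft District: $437,590 | West Precinct: $331,796 | Summit Township: $523,431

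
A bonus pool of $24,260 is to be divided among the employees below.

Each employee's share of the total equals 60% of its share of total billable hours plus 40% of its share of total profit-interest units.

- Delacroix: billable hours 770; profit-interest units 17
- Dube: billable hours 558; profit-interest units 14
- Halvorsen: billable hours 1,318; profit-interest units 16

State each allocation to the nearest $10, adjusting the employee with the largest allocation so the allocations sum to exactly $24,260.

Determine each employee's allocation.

Delacroix: $7,750 · Dube: $5,960 · Halvorsen: $10,550

Billable hours total 2,646; profit-interest units total 47.
Blended shares (60% billable hours + 40% profit-interest units): Delacroix 0.3193; Dube 0.2457; Halvorsen 0.4350.
Proportional shares: Delacroix 7,745.83; Dube 5,960.19; Halvorsen 10,553.98.
Rounded to nearest $10: Delacroix $7,750; Dube $5,960; Halvorsen $10,550. Sum = $24,260.
Rounded total matches; no reconciliation needed.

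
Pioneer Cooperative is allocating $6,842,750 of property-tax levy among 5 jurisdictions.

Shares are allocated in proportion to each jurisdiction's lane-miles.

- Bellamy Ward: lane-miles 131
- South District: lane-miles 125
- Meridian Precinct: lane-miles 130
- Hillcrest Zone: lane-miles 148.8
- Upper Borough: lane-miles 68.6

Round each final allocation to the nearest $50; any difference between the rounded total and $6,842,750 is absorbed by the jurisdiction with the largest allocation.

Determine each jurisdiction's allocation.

Bellamy Ward: $1,485,600; South District: $1,417,550; Meridian Precinct: $1,474,250; Hillcrest Zone: $1,687,400; Upper Borough: $777,950

Total lane-miles = 603.4.
Proportional shares: Bellamy Ward 131/603.4 × $6,842,750 = 1,485,582.12; South District 125/603.4 × $6,842,750 = 1,417,540.19; Meridian Precinct 130/603.4 × $6,842,750 = 1,474,241.80; Hillcrest Zone 148.8/603.4 × $6,842,750 = 1,687,439.84; Upper Borough 68.6/603.4 × $6,842,750 = 777,946.06.
After rounding ($50): Bellamy Ward $1,485,600; South District $1,417,550; Meridian Precinct $1,474,250; Hillcrest Zone $1,687,450; Upper Borough $777,950. Sum = $6,842,800.
Difference $6,842,750 − $6,842,800 = −$50 applied to largest allocation (Hillcrest Zone): Hillcrest Zone becomes $1,687,400.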